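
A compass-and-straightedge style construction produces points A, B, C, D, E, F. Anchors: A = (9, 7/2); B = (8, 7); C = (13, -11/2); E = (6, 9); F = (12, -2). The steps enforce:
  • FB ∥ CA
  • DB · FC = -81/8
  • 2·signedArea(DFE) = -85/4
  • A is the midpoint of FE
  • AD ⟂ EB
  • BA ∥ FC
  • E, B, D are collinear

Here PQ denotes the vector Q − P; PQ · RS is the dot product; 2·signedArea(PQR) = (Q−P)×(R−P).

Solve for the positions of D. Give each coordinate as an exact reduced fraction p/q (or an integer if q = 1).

D = (41/4, 19/4)

1. D_x = 41/4  [E, B, D are collinear ∩ AD ⟂ EB]
2. D_y = 19/4  [E, B, D are collinear ∩ AD ⟂ EB]
   → D = (41/4, 19/4)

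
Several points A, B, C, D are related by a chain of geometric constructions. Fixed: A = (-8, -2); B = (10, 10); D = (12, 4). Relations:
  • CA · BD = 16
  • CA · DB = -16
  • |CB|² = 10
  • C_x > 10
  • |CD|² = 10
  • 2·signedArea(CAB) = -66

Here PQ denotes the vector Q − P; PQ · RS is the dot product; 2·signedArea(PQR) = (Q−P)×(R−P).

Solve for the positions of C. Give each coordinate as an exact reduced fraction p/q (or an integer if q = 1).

C = (11, 7)

1. C_x = 11  [2·signedArea(CAB) = -66 ∩ CA · BD = 16]
2. C_y = 7  [2·signedArea(CAB) = -66 ∩ CA · BD = 16]
   → C = (11, 7)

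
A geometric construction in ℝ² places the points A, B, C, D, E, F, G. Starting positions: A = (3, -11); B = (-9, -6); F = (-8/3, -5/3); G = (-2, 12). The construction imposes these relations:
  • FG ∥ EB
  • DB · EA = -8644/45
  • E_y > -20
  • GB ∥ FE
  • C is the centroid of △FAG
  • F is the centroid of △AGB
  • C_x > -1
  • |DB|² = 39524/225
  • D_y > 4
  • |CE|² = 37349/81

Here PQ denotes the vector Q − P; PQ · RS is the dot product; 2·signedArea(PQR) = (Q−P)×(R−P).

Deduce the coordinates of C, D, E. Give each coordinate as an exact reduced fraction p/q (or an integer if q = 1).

1. C_x = -5/9  [C is the centroid of △FAG]
2. C_y = -2/9  [C is the centroid of △FAG]
   → C = (-5/9, -2/9)
3. E_x = -29/3  [FG ∥ EB ∩ GB ∥ FE]
4. E_y = -59/3  [FG ∥ EB ∩ GB ∥ FE]
   → E = (-29/3, -59/3)
5. D_x = -17/15  [line -38/3·x + -26/3·y + 1174/45 = 0 ∩ |DB|² = 39524/225]
6. D_y = 14/3  [line -38/3·x + -26/3·y + 1174/45 = 0 ∩ |DB|² = 39524/225]
   → D = (-17/15, 14/3)

C = (-5/9, -2/9)
D = (-17/15, 14/3)
E = (-29/3, -59/3)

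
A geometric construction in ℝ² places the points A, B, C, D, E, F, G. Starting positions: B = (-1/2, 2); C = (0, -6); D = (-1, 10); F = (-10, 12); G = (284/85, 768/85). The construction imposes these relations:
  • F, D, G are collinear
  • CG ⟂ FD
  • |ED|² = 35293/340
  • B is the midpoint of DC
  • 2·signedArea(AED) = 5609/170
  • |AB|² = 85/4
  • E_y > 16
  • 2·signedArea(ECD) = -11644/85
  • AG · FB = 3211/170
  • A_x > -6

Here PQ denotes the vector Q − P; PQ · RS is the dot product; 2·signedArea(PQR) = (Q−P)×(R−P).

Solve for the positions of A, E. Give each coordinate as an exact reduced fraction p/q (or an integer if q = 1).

A = (-5, 3)
E = (1221/170, 1366/85)

1. E_x = 1221/170  [line -16·x + -1·y + 11134/85 = 0 ∩ |ED|² = 35293/340]
2. E_y = 1366/85  [line -16·x + -1·y + 11134/85 = 0 ∩ |ED|² = 35293/340]
   → E = (1221/170, 1366/85)
3. A_x = -5  [2·signedArea(AED) = 5609/170 ∩ AG · FB = 3211/170]
4. A_y = 3  [2·signedArea(AED) = 5609/170 ∩ AG · FB = 3211/170]
   → A = (-5, 3)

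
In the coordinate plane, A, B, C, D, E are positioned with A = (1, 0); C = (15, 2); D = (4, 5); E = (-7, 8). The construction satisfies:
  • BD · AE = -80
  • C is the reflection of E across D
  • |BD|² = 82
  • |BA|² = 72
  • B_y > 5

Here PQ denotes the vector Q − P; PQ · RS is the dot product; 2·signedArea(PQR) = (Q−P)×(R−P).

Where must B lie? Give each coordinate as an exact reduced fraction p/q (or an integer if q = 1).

1. B_x = -5  [line 8·x + -8·y + 88 = 0 ∩ |BA|² = 72]
2. B_y = 6  [line 8·x + -8·y + 88 = 0 ∩ |BA|² = 72]
   → B = (-5, 6)

B = (-5, 6)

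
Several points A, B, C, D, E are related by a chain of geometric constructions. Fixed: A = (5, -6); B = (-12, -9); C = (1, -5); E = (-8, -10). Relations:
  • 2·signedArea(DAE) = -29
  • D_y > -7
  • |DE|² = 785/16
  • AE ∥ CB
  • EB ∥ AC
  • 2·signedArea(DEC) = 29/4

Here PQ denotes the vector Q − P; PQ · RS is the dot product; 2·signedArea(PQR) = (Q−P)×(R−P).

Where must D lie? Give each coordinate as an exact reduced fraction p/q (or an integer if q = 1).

D = (-9/4, -6)

1. D_x = -9/4  [2·signedArea(DEC) = 29/4 ∩ 2·signedArea(DAE) = -29]
2. D_y = -6  [2·signedArea(DEC) = 29/4 ∩ 2·signedArea(DAE) = -29]
   → D = (-9/4, -6)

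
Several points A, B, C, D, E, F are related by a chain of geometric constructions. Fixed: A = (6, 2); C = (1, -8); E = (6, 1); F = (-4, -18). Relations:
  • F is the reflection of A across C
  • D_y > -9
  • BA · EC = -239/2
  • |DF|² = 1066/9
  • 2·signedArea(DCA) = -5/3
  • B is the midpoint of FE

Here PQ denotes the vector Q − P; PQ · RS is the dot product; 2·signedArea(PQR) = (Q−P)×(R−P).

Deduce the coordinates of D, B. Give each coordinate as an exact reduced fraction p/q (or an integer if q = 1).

1. D_x = 1  [line -10·x + 5·y + 155/3 = 0 ∩ |DF|² = 1066/9]
2. D_y = -25/3  [line -10·x + 5·y + 155/3 = 0 ∩ |DF|² = 1066/9]
   → D = (1, -25/3)
3. B_x = 1  [B is the midpoint of FE]
4. B_y = -17/2  [B is the midpoint of FE]
   → B = (1, -17/2)

B = (1, -17/2)
D = (1, -25/3)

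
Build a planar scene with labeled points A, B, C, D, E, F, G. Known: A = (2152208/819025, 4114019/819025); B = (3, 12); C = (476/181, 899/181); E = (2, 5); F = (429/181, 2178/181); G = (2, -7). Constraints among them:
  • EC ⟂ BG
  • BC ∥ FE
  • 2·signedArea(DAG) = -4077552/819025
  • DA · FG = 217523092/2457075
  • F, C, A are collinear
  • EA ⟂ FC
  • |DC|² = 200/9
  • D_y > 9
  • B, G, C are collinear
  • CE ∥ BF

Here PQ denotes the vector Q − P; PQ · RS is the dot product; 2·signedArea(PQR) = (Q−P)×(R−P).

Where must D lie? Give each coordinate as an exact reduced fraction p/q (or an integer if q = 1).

D = (1334/543, 5255/543)

1. D_x = 1334/543  [2·signedArea(DAG) = -4077552/819025 ∩ DA · FG = 217523092/2457075]
2. D_y = 5255/543  [2·signedArea(DAG) = -4077552/819025 ∩ DA · FG = 217523092/2457075]
   → D = (1334/543, 5255/543)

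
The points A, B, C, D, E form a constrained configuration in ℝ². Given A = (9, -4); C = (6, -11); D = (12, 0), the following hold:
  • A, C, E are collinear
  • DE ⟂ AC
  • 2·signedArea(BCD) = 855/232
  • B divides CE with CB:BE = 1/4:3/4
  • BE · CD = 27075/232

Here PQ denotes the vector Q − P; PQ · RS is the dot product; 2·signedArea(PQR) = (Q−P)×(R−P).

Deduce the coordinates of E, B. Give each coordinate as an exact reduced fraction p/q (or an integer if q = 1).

B = (1677/232, -1887/232)
E = (633/58, 27/58)

1. E_x = 633/58  [A, C, E are collinear ∩ DE ⟂ AC]
2. E_y = 27/58  [A, C, E are collinear ∩ DE ⟂ AC]
   → E = (633/58, 27/58)
3. B_x = 1677/232  [B divides CE with CB:BE = 1/4:3/4]
4. B_y = -1887/232  [B divides CE with CB:BE = 1/4:3/4]
   → B = (1677/232, -1887/232)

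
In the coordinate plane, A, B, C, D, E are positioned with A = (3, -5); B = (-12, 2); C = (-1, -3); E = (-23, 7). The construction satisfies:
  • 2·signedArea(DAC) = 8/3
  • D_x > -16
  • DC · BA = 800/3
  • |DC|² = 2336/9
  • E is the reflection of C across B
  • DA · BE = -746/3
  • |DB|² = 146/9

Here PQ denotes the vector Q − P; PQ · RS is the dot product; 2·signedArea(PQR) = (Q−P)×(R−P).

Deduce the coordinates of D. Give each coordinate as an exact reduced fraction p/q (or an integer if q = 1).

1. D_x = -47/3  [2·signedArea(DAC) = 8/3 ∩ DA · BE = -746/3]
2. D_y = 11/3  [2·signedArea(DAC) = 8/3 ∩ DA · BE = -746/3]
   → D = (-47/3, 11/3)

D = (-47/3, 11/3)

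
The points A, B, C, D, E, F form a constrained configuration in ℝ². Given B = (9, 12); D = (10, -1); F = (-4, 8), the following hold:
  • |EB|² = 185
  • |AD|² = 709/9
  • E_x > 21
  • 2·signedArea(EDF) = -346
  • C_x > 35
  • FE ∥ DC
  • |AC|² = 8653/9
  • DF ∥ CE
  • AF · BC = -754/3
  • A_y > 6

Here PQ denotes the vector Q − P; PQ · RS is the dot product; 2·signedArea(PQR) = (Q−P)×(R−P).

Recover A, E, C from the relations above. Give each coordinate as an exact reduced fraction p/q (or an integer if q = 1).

1. E_x = 22  [line -9·x + -14·y + 422 = 0 ∩ |EB|² = 185]
2. E_y = 16  [line -9·x + -14·y + 422 = 0 ∩ |EB|² = 185]
   → E = (22, 16)
3. C_x = 36  [DF ∥ CE ∩ FE ∥ DC]
4. C_y = 7  [DF ∥ CE ∩ FE ∥ DC]
   → C = (36, 7)
5. A_x = 5  [line -27·x + 5·y + 310/3 = 0 ∩ |AD|² = 709/9]
6. A_y = 19/3  [line -27·x + 5·y + 310/3 = 0 ∩ |AD|² = 709/9]
   → A = (5, 19/3)

A = (5, 19/3)
C = (36, 7)
E = (22, 16)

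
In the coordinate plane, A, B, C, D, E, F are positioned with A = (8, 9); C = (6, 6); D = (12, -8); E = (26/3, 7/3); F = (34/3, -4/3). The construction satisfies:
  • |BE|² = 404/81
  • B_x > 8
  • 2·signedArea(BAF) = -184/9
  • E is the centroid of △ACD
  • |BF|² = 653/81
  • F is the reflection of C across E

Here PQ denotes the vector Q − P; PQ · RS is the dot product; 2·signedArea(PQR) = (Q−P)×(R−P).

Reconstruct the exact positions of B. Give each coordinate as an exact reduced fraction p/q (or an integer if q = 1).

1. B_x = 80/9  [line 31/3·x + 10/3·y + -830/9 = 0 ∩ |BE|² = 404/81]
2. B_y = 1/9  [line 31/3·x + 10/3·y + -830/9 = 0 ∩ |BE|² = 404/81]
   → B = (80/9, 1/9)

B = (80/9, 1/9)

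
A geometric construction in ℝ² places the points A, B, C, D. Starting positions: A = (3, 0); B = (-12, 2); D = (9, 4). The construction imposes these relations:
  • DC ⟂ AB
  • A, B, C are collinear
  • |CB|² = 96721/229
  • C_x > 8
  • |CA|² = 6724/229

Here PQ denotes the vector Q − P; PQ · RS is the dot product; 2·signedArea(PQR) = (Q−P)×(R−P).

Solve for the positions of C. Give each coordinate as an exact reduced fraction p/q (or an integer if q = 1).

1. C_x = 1917/229  [A, B, C are collinear ∩ DC ⟂ AB]
2. C_y = -164/229  [A, B, C are collinear ∩ DC ⟂ AB]
   → C = (1917/229, -164/229)

C = (1917/229, -164/229)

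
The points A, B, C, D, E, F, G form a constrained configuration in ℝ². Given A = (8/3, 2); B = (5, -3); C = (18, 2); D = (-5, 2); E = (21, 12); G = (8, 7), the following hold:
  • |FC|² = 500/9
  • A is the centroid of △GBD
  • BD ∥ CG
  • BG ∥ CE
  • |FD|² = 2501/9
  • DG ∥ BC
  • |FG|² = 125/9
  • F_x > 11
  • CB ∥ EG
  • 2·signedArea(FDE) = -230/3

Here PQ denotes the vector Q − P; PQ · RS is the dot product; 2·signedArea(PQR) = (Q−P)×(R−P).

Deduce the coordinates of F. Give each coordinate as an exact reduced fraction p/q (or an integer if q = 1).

1. F_x = 34/3  [line -10·x + 26·y + -76/3 = 0 ∩ |FG|² = 125/9]
2. F_y = 16/3  [line -10·x + 26·y + -76/3 = 0 ∩ |FG|² = 125/9]
   → F = (34/3, 16/3)

F = (34/3, 16/3)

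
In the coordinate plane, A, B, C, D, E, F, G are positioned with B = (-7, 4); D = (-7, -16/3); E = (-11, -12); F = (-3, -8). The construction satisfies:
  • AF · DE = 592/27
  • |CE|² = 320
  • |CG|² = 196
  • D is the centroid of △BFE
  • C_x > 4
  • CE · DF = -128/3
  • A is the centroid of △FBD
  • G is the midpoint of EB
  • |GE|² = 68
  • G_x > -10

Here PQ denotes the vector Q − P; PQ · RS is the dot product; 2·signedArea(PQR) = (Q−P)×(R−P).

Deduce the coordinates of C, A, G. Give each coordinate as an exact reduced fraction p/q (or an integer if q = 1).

A = (-17/3, -28/9)
C = (5, -4)
G = (-9, -4)

1. C_x = 5  [line -4·x + 8/3·y + 92/3 = 0 ∩ |CE|² = 320]
2. C_y = -4  [line -4·x + 8/3·y + 92/3 = 0 ∩ |CE|² = 320]
   → C = (5, -4)
3. A_x = -17/3  [A is the centroid of △FBD]
4. A_y = -28/9  [A is the centroid of △FBD]
   → A = (-17/3, -28/9)
5. G_x = -9  [G is the midpoint of EB]
6. G_y = -4  [G is the midpoint of EB]
   → G = (-9, -4)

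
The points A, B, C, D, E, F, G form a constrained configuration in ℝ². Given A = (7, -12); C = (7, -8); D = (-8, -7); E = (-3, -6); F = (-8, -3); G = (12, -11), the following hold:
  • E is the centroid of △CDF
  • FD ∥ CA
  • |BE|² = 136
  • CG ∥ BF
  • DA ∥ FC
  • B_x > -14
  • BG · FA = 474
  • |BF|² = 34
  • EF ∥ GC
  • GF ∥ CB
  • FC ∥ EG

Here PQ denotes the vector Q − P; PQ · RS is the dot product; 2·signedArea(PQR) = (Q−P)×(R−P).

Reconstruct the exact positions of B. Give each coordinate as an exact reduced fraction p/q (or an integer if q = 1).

B = (-13, 0)

1. B_x = -13  [CG ∥ BF ∩ GF ∥ CB]
2. B_y = 0  [CG ∥ BF ∩ GF ∥ CB]
   → B = (-13, 0)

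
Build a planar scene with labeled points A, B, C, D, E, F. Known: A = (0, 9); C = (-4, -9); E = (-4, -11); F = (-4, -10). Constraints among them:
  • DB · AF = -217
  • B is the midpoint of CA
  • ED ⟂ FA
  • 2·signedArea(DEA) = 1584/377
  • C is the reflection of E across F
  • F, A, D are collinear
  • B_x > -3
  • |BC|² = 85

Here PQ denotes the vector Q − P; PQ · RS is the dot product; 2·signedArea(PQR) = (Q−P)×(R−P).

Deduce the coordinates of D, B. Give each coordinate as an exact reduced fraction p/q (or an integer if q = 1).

1. D_x = -1584/377  [F, A, D are collinear ∩ ED ⟂ FA]
2. D_y = -4131/377  [F, A, D are collinear ∩ ED ⟂ FA]
   → D = (-1584/377, -4131/377)
3. B_x = -2  [B is the midpoint of CA]
4. B_y = 0  [B is the midpoint of CA]
   → B = (-2, 0)

B = (-2, 0)
D = (-1584/377, -4131/377)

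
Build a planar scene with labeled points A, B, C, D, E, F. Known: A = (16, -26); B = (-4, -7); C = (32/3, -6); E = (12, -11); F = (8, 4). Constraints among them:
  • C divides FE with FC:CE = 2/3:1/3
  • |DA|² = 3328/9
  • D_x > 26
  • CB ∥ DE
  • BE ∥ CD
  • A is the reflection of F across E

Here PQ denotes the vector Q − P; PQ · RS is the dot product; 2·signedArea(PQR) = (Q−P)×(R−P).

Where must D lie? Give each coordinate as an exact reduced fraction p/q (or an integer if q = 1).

D = (80/3, -10)

1. D_x = 80/3  [CB ∥ DE ∩ BE ∥ CD]
2. D_y = -10  [CB ∥ DE ∩ BE ∥ CD]
   → D = (80/3, -10)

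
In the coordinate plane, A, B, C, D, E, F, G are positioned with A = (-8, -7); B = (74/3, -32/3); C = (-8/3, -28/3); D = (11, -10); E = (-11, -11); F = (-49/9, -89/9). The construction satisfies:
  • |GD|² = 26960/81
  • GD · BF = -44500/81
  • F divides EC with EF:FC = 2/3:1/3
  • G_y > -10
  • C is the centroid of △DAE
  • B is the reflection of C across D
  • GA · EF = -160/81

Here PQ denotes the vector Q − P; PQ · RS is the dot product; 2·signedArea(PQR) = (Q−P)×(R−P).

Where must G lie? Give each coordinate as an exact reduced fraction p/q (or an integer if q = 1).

1. G_x = -65/9  [GA · EF = -160/81 ∩ GD · BF = -44500/81]
2. G_y = -82/9  [GA · EF = -160/81 ∩ GD · BF = -44500/81]
   → G = (-65/9, -82/9)

G = (-65/9, -82/9)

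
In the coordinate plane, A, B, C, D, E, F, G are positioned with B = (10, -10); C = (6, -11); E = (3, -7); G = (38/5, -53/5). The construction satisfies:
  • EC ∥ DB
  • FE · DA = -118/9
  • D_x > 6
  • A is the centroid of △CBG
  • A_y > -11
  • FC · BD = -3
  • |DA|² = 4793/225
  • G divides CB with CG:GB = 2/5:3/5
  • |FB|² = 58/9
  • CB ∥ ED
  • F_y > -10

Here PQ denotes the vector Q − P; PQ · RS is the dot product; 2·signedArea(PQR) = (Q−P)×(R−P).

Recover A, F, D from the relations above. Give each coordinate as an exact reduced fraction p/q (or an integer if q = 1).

1. A_x = 118/15  [A is the centroid of △CBG]
2. A_y = -158/15  [A is the centroid of △CBG]
   → A = (118/15, -158/15)
3. D_x = 7  [EC ∥ DB ∩ CB ∥ ED]
4. D_y = -6  [EC ∥ DB ∩ CB ∥ ED]
   → D = (7, -6)
5. F_x = 23/3  [FE · DA = -118/9 ∩ FC · BD = -3]
6. F_y = -9  [FE · DA = -118/9 ∩ FC · BD = -3]
   → F = (23/3, -9)

A = (118/15, -158/15)
D = (7, -6)
F = (23/3, -9)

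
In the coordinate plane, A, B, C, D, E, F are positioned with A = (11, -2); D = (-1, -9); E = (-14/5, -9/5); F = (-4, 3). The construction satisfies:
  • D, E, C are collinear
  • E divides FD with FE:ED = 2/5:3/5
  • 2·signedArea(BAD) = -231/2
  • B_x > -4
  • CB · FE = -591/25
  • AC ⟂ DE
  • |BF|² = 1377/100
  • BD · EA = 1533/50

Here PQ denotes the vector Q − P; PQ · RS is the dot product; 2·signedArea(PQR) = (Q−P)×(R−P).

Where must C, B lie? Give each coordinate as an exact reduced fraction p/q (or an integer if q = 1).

B = (-31/10, -3/5)
C = (-33/17, -89/17)

1. C_x = -33/17  [D, E, C are collinear ∩ AC ⟂ DE]
2. C_y = -89/17  [D, E, C are collinear ∩ AC ⟂ DE]
   → C = (-33/17, -89/17)
3. B_x = -31/10  [2·signedArea(BAD) = -231/2 ∩ CB · FE = -591/25]
4. B_y = -3/5  [2·signedArea(BAD) = -231/2 ∩ CB · FE = -591/25]
   → B = (-31/10, -3/5)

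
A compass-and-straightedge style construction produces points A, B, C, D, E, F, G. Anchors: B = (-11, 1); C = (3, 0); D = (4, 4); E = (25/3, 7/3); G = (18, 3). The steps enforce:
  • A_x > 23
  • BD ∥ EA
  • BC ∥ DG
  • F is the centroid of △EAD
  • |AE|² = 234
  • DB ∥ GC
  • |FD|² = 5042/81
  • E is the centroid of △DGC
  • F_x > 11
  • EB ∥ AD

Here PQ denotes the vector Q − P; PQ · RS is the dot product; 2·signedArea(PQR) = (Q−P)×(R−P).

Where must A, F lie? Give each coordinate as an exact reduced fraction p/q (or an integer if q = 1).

1. A_x = 70/3  [EB ∥ AD ∩ BD ∥ EA]
2. A_y = 16/3  [EB ∥ AD ∩ BD ∥ EA]
   → A = (70/3, 16/3)
3. F_x = 107/9  [F is the centroid of △EAD]
4. F_y = 35/9  [F is the centroid of △EAD]
   → F = (107/9, 35/9)

A = (70/3, 16/3)
F = (107/9, 35/9)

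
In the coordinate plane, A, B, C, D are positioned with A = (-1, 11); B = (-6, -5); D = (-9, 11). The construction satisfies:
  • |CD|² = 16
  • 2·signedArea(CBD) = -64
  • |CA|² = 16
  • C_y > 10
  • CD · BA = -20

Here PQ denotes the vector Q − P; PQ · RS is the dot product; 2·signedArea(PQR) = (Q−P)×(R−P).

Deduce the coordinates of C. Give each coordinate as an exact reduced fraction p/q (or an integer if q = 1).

C = (-5, 11)

1. C_x = -5  [2·signedArea(CBD) = -64 ∩ CD · BA = -20]
2. C_y = 11  [2·signedArea(CBD) = -64 ∩ CD · BA = -20]
   → C = (-5, 11)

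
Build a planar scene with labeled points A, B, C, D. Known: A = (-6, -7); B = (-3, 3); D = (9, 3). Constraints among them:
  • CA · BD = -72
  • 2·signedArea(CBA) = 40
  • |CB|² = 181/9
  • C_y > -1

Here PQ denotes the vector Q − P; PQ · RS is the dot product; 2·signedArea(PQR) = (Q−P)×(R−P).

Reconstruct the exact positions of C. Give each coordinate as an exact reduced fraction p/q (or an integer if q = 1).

C = (0, -1/3)

1. C_x = 0  [CA · BD = -72 ∩ 2·signedArea(CBA) = 40]
2. C_y = -1/3  [CA · BD = -72 ∩ 2·signedArea(CBA) = 40]
   → C = (0, -1/3)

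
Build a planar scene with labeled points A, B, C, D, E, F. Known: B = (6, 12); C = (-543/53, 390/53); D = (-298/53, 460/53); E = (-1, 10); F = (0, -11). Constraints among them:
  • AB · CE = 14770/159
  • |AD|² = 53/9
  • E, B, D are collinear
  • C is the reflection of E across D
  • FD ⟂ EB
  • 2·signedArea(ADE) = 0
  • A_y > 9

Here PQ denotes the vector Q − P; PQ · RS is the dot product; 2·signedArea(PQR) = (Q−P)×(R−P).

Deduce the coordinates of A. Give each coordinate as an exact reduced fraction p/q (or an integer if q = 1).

A = (-523/159, 1486/159)

1. A_x = -523/159  [2·signedArea(ADE) = 0 ∩ AB · CE = 14770/159]
2. A_y = 1486/159  [2·signedArea(ADE) = 0 ∩ AB · CE = 14770/159]
   → A = (-523/159, 1486/159)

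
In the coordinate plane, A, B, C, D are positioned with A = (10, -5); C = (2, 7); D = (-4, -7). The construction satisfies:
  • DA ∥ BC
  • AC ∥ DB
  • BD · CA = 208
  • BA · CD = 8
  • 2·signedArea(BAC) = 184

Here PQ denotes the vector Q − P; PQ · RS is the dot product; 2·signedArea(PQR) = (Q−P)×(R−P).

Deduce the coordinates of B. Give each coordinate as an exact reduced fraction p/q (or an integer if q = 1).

1. B_x = -12  [DA ∥ BC ∩ AC ∥ DB]
2. B_y = 5  [DA ∥ BC ∩ AC ∥ DB]
   → B = (-12, 5)

B = (-12, 5)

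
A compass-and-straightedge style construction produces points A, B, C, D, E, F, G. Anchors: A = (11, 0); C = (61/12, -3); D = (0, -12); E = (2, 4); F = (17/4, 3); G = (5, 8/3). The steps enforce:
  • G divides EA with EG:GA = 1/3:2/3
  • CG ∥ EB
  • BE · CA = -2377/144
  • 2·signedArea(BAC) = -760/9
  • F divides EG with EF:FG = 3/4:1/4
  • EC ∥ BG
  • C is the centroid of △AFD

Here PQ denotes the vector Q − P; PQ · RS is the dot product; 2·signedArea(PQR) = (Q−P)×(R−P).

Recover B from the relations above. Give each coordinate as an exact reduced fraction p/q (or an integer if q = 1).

1. B_x = 23/12  [EC ∥ BG ∩ CG ∥ EB]
2. B_y = 29/3  [EC ∥ BG ∩ CG ∥ EB]
   → B = (23/12, 29/3)

B = (23/12, 29/3)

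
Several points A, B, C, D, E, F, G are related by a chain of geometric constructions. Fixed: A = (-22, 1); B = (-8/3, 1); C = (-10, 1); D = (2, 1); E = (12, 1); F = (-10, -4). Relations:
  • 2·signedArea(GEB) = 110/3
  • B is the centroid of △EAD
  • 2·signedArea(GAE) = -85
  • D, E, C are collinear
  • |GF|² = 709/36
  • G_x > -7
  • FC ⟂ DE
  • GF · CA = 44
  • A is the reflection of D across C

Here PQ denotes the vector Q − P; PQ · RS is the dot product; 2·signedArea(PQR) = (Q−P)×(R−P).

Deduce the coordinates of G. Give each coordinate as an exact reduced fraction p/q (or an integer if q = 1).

1. G_x = -19/3  [2·signedArea(GEB) = 110/3 ∩ GF · CA = 44]
2. G_y = -3/2  [2·signedArea(GEB) = 110/3 ∩ GF · CA = 44]
   → G = (-19/3, -3/2)

G = (-19/3, -3/2)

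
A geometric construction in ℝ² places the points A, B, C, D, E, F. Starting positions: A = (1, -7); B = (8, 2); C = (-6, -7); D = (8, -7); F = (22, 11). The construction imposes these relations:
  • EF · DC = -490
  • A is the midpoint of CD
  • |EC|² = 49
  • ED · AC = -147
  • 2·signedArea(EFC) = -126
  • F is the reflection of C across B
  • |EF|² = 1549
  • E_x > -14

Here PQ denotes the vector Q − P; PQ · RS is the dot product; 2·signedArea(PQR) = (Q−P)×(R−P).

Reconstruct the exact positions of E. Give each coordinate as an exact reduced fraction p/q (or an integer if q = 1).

1. E_x = -13  [ED · AC = -147 ∩ 2·signedArea(EFC) = -126]
2. E_y = -7  [ED · AC = -147 ∩ 2·signedArea(EFC) = -126]
   → E = (-13, -7)

E = (-13, -7)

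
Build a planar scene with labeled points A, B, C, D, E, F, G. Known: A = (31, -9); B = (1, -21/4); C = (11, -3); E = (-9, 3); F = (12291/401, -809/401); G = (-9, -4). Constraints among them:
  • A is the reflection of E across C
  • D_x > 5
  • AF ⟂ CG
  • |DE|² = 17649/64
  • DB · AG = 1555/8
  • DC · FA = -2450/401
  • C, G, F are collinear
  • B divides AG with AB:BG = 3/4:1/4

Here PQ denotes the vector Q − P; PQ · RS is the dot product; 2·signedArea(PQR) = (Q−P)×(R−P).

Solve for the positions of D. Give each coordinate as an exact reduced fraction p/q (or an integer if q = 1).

D = (6, -33/8)

1. D_x = 6  [DB · AG = 1555/8 ∩ DC · FA = -2450/401]
2. D_y = -33/8  [DB · AG = 1555/8 ∩ DC · FA = -2450/401]
   → D = (6, -33/8)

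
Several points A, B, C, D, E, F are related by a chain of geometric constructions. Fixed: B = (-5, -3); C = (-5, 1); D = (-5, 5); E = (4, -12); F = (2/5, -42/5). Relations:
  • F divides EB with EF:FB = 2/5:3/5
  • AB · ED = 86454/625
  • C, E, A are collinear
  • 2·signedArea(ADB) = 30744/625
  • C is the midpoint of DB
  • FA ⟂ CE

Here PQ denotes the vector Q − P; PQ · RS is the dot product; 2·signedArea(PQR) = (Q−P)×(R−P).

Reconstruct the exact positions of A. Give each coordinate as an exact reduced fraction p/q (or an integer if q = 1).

A = (718/625, -4926/625)

1. A_x = 718/625  [C, E, A are collinear ∩ FA ⟂ CE]
2. A_y = -4926/625  [C, E, A are collinear ∩ FA ⟂ CE]
   → A = (718/625, -4926/625)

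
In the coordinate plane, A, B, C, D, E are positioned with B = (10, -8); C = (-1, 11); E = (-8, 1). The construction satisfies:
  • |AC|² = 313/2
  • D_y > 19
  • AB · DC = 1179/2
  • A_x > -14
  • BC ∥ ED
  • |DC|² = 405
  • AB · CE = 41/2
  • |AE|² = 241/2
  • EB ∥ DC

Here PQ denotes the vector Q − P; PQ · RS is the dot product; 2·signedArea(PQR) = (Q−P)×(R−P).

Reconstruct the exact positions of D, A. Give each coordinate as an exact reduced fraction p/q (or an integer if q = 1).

1. D_x = -19  [EB ∥ DC ∩ BC ∥ ED]
2. D_y = 20  [EB ∥ DC ∩ BC ∥ ED]
   → D = (-19, 20)
3. A_x = -27/2  [AB · CE = 41/2 ∩ AB · DC = 1179/2]
4. A_y = 21/2  [AB · CE = 41/2 ∩ AB · DC = 1179/2]
   → A = (-27/2, 21/2)

A = (-27/2, 21/2)
D = (-19, 20)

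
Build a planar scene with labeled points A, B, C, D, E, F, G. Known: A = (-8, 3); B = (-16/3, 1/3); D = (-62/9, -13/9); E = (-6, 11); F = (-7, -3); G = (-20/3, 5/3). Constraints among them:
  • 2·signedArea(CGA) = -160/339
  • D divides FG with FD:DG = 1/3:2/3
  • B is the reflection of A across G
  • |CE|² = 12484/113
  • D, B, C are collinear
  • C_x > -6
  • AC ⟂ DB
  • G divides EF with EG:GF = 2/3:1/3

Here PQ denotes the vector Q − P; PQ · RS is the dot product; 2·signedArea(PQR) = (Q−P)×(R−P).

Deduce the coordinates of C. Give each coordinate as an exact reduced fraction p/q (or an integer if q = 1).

1. C_x = -584/113  [D, B, C are collinear ∩ AC ⟂ DB]
2. C_y = 59/113  [D, B, C are collinear ∩ AC ⟂ DB]
   → C = (-584/113, 59/113)

C = (-584/113, 59/113)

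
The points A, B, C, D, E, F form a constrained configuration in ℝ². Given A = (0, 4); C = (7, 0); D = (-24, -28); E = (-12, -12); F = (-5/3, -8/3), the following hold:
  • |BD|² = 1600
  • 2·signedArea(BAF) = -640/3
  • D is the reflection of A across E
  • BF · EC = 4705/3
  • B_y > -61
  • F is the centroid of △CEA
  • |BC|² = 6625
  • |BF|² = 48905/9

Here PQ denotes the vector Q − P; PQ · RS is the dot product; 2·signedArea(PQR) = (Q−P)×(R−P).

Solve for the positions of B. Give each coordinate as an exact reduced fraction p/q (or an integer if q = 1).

B = (-48, -60)

1. B_x = -48  [2·signedArea(BAF) = -640/3 ∩ BF · EC = 4705/3]
2. B_y = -60  [2·signedArea(BAF) = -640/3 ∩ BF · EC = 4705/3]
   → B = (-48, -60)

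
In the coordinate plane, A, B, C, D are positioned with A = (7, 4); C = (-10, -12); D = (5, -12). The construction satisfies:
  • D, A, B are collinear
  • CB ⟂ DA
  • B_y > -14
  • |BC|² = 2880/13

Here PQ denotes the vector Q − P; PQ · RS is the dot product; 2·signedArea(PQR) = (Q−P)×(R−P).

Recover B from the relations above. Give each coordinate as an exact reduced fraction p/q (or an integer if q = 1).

B = (62/13, -180/13)

1. B_x = 62/13  [D, A, B are collinear ∩ CB ⟂ DA]
2. B_y = -180/13  [D, A, B are collinear ∩ CB ⟂ DA]
   → B = (62/13, -180/13)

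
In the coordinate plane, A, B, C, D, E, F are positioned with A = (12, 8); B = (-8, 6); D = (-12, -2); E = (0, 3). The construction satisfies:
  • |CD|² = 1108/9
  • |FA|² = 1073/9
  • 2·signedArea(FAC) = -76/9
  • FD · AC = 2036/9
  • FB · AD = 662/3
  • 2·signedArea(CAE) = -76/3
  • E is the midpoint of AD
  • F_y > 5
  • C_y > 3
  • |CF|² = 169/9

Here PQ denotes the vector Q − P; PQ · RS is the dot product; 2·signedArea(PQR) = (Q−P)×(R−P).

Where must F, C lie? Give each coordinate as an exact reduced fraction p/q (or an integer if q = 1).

1. F_x = 4/3  [line 24·x + 10·y + -266/3 = 0 ∩ |FA|² = 1073/9]
2. F_y = 17/3  [line 24·x + 10·y + -266/3 = 0 ∩ |FA|² = 1073/9]
   → F = (4/3, 17/3)
3. C_x = -8/3  [2·signedArea(CAE) = -76/3 ∩ FD · AC = 2036/9]
4. C_y = 4  [2·signedArea(CAE) = -76/3 ∩ FD · AC = 2036/9]
   → C = (-8/3, 4)

C = (-8/3, 4)
F = (4/3, 17/3)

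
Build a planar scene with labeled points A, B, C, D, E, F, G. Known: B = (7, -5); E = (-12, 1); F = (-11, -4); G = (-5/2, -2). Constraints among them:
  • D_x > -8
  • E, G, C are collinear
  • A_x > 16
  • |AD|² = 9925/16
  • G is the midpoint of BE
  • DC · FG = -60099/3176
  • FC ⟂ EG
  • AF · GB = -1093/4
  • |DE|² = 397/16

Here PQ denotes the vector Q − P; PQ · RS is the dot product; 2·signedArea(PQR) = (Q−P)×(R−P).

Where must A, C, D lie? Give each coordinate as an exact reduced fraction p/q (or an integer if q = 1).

A = (33/2, -8)
C = (-3833/397, 103/397)
D = (-29/4, -1/2)

1. C_x = -3833/397  [E, G, C are collinear ∩ FC ⟂ EG]
2. C_y = 103/397  [E, G, C are collinear ∩ FC ⟂ EG]
   → C = (-3833/397, 103/397)
3. D_x = -29/4  [line -17/2·x + -2·y + -501/8 = 0 ∩ |DE|² = 397/16]
4. D_y = -1/2  [line -17/2·x + -2·y + -501/8 = 0 ∩ |DE|² = 397/16]
   → D = (-29/4, -1/2)
5. A_x = 33/2  [line -19/2·x + 3·y + 723/4 = 0 ∩ |AD|² = 9925/16]
6. A_y = -8  [line -19/2·x + 3·y + 723/4 = 0 ∩ |AD|² = 9925/16]
   → A = (33/2, -8)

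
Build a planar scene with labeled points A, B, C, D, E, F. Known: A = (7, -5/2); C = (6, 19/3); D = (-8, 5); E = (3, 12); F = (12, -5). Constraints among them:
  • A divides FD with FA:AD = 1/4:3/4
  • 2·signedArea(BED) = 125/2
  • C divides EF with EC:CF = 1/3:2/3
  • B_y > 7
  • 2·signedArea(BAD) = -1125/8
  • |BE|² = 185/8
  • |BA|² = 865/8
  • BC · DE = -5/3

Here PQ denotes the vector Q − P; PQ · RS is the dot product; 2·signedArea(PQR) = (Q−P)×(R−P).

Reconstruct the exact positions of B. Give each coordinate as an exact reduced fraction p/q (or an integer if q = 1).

1. B_x = 21/4  [2·signedArea(BAD) = -1125/8 ∩ 2·signedArea(BED) = 125/2]
2. B_y = 31/4  [2·signedArea(BAD) = -1125/8 ∩ 2·signedArea(BED) = 125/2]
   → B = (21/4, 31/4)

B = (21/4, 31/4)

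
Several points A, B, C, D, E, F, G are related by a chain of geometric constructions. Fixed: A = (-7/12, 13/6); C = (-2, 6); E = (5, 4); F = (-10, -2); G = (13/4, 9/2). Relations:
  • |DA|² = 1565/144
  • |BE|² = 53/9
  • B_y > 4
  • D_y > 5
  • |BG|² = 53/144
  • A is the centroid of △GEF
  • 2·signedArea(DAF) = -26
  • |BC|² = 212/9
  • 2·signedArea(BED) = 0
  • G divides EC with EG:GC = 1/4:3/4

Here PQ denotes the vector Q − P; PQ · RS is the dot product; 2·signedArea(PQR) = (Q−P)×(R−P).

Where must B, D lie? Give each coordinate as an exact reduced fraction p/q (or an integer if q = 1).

B = (8/3, 14/3)
D = (1/3, 16/3)

1. D_x = 1/3  [line 25/6·x + -113/12·y + 293/6 = 0 ∩ |DA|² = 1565/144]
2. D_y = 16/3  [line 25/6·x + -113/12·y + 293/6 = 0 ∩ |DA|² = 1565/144]
   → D = (1/3, 16/3)
3. B_x = 8/3  [line -4/3·x + -14/3·y + 76/3 = 0 ∩ |BE|² = 53/9]
4. B_y = 14/3  [line -4/3·x + -14/3·y + 76/3 = 0 ∩ |BE|² = 53/9]
   → B = (8/3, 14/3)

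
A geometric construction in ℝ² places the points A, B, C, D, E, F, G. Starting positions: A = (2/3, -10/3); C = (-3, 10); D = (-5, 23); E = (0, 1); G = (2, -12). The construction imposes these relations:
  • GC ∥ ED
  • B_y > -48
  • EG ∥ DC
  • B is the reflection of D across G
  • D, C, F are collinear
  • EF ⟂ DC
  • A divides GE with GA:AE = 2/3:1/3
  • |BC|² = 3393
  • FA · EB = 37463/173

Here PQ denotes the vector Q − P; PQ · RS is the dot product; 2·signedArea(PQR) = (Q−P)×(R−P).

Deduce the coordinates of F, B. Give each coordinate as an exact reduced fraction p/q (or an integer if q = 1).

B = (9, -47)
F = (-273/173, 131/173)

1. F_x = -273/173  [D, C, F are collinear ∩ EF ⟂ DC]
2. F_y = 131/173  [D, C, F are collinear ∩ EF ⟂ DC]
   → F = (-273/173, 131/173)
3. B_x = 9  [B is the reflection of D across G]
4. B_y = -47  [B is the reflection of D across G]
   → B = (9, -47)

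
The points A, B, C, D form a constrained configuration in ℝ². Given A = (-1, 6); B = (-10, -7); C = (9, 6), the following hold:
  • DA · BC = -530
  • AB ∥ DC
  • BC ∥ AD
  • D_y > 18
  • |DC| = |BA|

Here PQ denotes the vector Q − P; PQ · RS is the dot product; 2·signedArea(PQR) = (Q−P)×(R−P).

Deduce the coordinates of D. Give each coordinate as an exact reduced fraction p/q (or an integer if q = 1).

1. D_x = 18  [AB ∥ DC ∩ BC ∥ AD]
2. D_y = 19  [AB ∥ DC ∩ BC ∥ AD]
   → D = (18, 19)

D = (18, 19)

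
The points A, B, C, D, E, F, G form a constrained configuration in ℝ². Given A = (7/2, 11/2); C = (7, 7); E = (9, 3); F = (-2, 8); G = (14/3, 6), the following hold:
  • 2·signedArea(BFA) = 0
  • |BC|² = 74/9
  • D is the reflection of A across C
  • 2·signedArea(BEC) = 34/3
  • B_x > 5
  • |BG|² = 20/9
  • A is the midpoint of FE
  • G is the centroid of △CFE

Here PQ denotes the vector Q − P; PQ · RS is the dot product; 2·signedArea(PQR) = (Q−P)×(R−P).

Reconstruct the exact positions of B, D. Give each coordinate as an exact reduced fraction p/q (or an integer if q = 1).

1. B_x = 16/3  [2·signedArea(BFA) = 0 ∩ 2·signedArea(BEC) = 34/3]
2. B_y = 14/3  [2·signedArea(BFA) = 0 ∩ 2·signedArea(BEC) = 34/3]
   → B = (16/3, 14/3)
3. D_x = 21/2  [D is the reflection of A across C]
4. D_y = 17/2  [D is the reflection of A across C]
   → D = (21/2, 17/2)

B = (16/3, 14/3)
D = (21/2, 17/2)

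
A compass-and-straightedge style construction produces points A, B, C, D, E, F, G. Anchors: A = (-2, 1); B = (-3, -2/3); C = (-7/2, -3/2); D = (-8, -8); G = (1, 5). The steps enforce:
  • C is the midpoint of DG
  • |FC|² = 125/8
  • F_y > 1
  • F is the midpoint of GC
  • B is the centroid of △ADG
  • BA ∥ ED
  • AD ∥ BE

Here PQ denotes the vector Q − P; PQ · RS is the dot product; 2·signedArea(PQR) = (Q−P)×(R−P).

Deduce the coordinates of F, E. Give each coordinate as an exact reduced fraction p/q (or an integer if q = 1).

1. F_x = -5/4  [F is the midpoint of GC]
2. F_y = 7/4  [F is the midpoint of GC]
   → F = (-5/4, 7/4)
3. E_x = -9  [BA ∥ ED ∩ AD ∥ BE]
4. E_y = -29/3  [BA ∥ ED ∩ AD ∥ BE]
   → E = (-9, -29/3)

E = (-9, -29/3)
F = (-5/4, 7/4)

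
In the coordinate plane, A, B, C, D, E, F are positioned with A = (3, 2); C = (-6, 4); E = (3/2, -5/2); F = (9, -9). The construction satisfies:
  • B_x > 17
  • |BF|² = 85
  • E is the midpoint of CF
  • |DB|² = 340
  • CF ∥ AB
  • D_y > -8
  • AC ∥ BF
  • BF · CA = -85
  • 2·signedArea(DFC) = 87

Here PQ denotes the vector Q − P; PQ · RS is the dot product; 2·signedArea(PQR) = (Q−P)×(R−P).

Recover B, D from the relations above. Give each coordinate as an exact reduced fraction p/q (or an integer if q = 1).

B = (18, -11)
D = (0, -7)

1. B_x = 18  [AC ∥ BF ∩ CF ∥ AB]
2. B_y = -11  [AC ∥ BF ∩ CF ∥ AB]
   → B = (18, -11)
3. D_x = 0  [line -13·x + -15·y + -105 = 0 ∩ |DB|² = 340]
4. D_y = -7  [line -13·x + -15·y + -105 = 0 ∩ |DB|² = 340]
   → D = (0, -7)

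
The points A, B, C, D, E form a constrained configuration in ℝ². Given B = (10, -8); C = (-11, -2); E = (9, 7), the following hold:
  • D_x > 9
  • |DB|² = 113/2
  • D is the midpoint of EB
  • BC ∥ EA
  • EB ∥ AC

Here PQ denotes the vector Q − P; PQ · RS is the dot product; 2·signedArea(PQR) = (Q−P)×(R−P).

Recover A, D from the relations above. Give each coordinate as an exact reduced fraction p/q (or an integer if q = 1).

1. A_x = -12  [EB ∥ AC ∩ BC ∥ EA]
2. A_y = 13  [EB ∥ AC ∩ BC ∥ EA]
   → A = (-12, 13)
3. D_x = 19/2  [D is the midpoint of EB]
4. D_y = -1/2  [D is the midpoint of EB]
   → D = (19/2, -1/2)

A = (-12, 13)
D = (19/2, -1/2)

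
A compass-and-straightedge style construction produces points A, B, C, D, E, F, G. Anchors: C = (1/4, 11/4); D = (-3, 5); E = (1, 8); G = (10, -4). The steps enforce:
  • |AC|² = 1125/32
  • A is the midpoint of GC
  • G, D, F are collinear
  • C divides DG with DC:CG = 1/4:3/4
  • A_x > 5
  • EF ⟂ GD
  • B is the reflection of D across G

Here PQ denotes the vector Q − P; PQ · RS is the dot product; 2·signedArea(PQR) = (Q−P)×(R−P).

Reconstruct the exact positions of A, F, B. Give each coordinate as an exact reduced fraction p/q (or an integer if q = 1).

1. A_x = 41/8  [A is the midpoint of GC]
2. A_y = -5/8  [A is the midpoint of GC]
   → A = (41/8, -5/8)
3. F_x = -17/10  [G, D, F are collinear ∩ EF ⟂ GD]
4. F_y = 41/10  [G, D, F are collinear ∩ EF ⟂ GD]
   → F = (-17/10, 41/10)
5. B_x = 23  [B is the reflection of D across G]
6. B_y = -13  [B is the reflection of D across G]
   → B = (23, -13)

A = (41/8, -5/8)
B = (23, -13)
F = (-17/10, 41/10)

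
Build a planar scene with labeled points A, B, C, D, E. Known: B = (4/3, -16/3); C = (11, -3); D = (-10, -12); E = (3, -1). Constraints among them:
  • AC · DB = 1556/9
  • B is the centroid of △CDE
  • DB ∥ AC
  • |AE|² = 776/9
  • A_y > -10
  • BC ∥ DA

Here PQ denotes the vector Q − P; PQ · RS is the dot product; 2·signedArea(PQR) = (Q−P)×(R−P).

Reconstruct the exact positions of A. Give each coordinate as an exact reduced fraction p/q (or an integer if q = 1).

1. A_x = -1/3  [DB ∥ AC ∩ BC ∥ DA]
2. A_y = -29/3  [DB ∥ AC ∩ BC ∥ DA]
   → A = (-1/3, -29/3)

A = (-1/3, -29/3)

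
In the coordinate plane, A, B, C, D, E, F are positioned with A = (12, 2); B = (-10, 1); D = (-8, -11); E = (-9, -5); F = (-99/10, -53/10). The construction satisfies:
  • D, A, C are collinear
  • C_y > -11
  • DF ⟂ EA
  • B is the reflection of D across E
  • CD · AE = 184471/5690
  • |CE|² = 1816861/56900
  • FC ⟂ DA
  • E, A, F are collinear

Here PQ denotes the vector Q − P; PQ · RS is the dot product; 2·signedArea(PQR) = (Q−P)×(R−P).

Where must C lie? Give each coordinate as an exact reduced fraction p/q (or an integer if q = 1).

C = (-3830/569, -57897/5690)

1. C_x = -3830/569  [D, A, C are collinear ∩ FC ⟂ DA]
2. C_y = -57897/5690  [D, A, C are collinear ∩ FC ⟂ DA]
   → C = (-3830/569, -57897/5690)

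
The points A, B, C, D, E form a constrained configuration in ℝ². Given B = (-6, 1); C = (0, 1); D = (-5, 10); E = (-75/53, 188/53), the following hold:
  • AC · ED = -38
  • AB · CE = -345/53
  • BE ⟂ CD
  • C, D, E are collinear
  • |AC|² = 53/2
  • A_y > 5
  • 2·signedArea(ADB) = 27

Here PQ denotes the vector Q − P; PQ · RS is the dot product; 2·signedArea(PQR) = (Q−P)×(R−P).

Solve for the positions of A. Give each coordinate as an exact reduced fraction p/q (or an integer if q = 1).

1. A_x = -5/2  [2·signedArea(ADB) = 27 ∩ AB · CE = -345/53]
2. A_y = 11/2  [2·signedArea(ADB) = 27 ∩ AB · CE = -345/53]
   → A = (-5/2, 11/2)

A = (-5/2, 11/2)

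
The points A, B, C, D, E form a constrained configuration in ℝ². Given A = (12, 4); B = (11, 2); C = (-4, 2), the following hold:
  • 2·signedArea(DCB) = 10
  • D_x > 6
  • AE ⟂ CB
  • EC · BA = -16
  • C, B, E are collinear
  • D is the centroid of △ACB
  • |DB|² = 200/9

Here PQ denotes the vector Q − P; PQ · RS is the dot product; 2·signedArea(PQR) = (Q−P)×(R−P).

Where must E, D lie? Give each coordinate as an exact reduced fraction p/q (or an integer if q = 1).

D = (19/3, 8/3)
E = (12, 2)

1. E_x = 12  [C, B, E are collinear ∩ AE ⟂ CB]
2. E_y = 2  [C, B, E are collinear ∩ AE ⟂ CB]
   → E = (12, 2)
3. D_x = 19/3  [D is the centroid of △ACB]
4. D_y = 8/3  [D is the centroid of △ACB]
   → D = (19/3, 8/3)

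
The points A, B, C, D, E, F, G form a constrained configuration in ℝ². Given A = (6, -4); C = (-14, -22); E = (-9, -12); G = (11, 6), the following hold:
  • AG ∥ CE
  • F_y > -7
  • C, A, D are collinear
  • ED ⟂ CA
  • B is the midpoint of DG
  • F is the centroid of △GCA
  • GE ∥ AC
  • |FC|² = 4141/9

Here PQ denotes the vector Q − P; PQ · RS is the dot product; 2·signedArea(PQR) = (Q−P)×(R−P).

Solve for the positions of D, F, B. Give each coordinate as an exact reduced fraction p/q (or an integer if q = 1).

1. D_x = -1134/181  [C, A, D are collinear ∩ ED ⟂ CA]
2. D_y = -2722/181  [C, A, D are collinear ∩ ED ⟂ CA]
   → D = (-1134/181, -2722/181)
3. F_x = 1  [F is the centroid of △GCA]
4. F_y = -20/3  [F is the centroid of △GCA]
   → F = (1, -20/3)
5. B_x = 857/362  [B is the midpoint of DG]
6. B_y = -818/181  [B is the midpoint of DG]
   → B = (857/362, -818/181)

B = (857/362, -818/181)
D = (-1134/181, -2722/181)
F = (1, -20/3)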